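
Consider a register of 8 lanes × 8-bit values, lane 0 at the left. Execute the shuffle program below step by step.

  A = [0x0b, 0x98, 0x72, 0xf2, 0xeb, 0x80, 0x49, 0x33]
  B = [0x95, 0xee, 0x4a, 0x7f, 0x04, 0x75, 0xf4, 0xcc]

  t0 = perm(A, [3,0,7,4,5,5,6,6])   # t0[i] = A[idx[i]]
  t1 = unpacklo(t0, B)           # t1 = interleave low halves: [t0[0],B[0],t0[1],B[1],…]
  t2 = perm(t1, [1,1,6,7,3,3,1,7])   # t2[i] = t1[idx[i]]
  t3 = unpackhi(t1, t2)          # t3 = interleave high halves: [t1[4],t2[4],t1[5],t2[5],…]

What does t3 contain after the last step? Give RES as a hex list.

  t0: f2 0b 33 eb 80 80 49 49
  t1: f2 95 0b ee 33 4a eb 7f
  t2: 95 95 eb 7f ee ee 95 7f
  t3: 33 ee 4a ee eb 95 7f 7f

RES = [0x33, 0xee, 0x4a, 0xee, 0xeb, 0x95, 0x7f, 0x7f]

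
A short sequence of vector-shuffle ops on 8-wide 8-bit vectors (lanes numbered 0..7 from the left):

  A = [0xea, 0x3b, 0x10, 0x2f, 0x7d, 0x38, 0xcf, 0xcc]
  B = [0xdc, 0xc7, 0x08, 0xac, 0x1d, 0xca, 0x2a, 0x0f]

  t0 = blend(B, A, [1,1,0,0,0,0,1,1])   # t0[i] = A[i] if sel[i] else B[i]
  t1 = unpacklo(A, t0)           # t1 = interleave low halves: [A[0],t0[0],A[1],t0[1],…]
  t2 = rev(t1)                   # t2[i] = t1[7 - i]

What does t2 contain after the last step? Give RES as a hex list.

  t0: ea 3b 08 ac 1d ca cf cc
  t1: ea ea 3b 3b 10 08 2f ac
  t2: ac 2f 08 10 3b 3b ea ea

RES = [ 0xac  0x2f  0x08  0x10  0x3b  0x3b  0xea  0xea ]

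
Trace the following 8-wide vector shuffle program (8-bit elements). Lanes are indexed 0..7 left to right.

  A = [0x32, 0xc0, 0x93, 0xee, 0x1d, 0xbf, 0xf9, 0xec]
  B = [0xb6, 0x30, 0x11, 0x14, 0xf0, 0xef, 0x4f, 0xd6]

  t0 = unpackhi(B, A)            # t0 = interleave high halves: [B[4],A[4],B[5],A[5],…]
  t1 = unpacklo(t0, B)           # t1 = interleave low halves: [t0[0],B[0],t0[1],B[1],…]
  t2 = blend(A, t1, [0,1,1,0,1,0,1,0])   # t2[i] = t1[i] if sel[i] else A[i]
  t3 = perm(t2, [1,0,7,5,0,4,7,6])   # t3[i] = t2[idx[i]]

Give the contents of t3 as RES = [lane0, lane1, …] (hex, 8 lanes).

→ t0 |f0|1d|ef|bf|4f|f9|d6|ec|
→ t1 |f0|b6|1d|30|ef|11|bf|14|
→ t2 |32|b6|1d|ee|ef|bf|bf|ec|
→ t3 |b6|32|ec|bf|32|ef|ec|bf|

RES = [ 0xb6  0x32  0xec  0xbf  0x32  0xef  0xec  0xbf ]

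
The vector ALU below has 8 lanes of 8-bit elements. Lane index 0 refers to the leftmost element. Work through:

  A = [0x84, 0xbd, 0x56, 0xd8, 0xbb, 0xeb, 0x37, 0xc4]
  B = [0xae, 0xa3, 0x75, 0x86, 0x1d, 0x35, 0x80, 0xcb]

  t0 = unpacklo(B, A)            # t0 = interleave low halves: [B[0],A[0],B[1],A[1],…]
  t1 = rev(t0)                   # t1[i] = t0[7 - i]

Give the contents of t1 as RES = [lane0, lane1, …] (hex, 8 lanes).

→ t0 |ae|84|a3|bd|75|56|86|d8|
→ t1 |d8|86|56|75|bd|a3|84|ae|

RES = [0xd8, 0x86, 0x56, 0x75, 0xbd, 0xa3, 0x84, 0xae]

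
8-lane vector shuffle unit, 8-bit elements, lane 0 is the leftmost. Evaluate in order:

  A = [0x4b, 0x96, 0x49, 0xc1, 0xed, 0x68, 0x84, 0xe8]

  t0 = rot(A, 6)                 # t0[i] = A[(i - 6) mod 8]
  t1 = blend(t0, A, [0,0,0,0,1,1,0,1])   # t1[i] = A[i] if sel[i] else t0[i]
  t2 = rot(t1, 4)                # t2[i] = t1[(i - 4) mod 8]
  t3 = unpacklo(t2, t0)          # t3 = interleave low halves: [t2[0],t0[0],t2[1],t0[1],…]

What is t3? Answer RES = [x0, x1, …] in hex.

  t0: 49 c1 ed 68 84 e8 4b 96
  t1: 49 c1 ed 68 ed 68 4b e8
  t2: ed 68 4b e8 49 c1 ed 68
  t3: ed 49 68 c1 4b ed e8 68

RES = [0xed, 0x49, 0x68, 0xc1, 0x4b, 0xed, 0xe8, 0x68]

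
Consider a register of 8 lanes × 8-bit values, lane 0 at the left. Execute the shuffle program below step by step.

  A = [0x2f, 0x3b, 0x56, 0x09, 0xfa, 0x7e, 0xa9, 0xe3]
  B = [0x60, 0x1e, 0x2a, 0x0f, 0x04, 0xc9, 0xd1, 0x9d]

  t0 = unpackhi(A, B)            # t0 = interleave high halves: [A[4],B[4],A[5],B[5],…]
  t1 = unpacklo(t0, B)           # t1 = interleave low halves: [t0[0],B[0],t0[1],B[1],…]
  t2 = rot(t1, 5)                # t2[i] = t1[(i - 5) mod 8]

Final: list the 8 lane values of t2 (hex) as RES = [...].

  t0: fa 04 7e c9 a9 d1 e3 9d
  t1: fa 60 04 1e 7e 2a c9 0f
  t2: 1e 7e 2a c9 0f fa 60 04

RES = [0x1e, 0x7e, 0x2a, 0xc9, 0x0f, 0xfa, 0x60, 0x04]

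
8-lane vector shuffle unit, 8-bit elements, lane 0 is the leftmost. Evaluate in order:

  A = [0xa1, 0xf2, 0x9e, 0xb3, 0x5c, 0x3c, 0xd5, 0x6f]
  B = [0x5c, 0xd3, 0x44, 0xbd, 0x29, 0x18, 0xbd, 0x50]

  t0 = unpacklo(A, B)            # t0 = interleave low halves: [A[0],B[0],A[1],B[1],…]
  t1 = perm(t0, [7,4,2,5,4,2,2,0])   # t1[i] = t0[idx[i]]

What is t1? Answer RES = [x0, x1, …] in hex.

t0 = [0xa1, 0x5c, 0xf2, 0xd3, 0x9e, 0x44, 0xb3, 0xbd]
t1 = [0xbd, 0x9e, 0xf2, 0x44, 0x9e, 0xf2, 0xf2, 0xa1]

RES = [ 0xbd  0x9e  0xf2  0x44  0x9e  0xf2  0xf2  0xa1 ]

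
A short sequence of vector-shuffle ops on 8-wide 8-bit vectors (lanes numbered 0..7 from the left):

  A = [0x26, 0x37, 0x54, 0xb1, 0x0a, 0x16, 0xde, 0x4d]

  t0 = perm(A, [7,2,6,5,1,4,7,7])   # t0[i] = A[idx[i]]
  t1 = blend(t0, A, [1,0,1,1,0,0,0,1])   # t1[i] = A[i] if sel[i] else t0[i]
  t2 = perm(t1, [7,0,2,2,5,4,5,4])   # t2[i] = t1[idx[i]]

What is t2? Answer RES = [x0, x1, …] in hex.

  t0: 4d 54 de 16 37 0a 4d 4d
  t1: 26 54 54 b1 37 0a 4d 4d
  t2: 4d 26 54 54 0a 37 0a 37

RES = [ 0x4d  0x26  0x54  0x54  0x0a  0x37  0x0a  0x37 ]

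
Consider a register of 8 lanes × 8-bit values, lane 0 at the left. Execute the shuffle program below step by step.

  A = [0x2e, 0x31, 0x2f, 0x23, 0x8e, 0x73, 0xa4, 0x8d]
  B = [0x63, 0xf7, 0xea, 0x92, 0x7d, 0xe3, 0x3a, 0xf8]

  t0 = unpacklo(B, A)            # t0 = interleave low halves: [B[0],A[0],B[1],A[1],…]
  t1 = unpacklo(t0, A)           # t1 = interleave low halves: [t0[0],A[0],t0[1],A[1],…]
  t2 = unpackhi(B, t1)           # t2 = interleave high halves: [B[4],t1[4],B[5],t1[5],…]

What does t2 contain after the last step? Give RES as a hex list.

RES = [0x7d, 0xf7, 0xe3, 0x2f, 0x3a, 0x31, 0xf8, 0x23]

  t0: 63 2e f7 31 ea 2f 92 23
  t1: 63 2e 2e 31 f7 2f 31 23
  t2: 7d f7 e3 2f 3a 31 f8 23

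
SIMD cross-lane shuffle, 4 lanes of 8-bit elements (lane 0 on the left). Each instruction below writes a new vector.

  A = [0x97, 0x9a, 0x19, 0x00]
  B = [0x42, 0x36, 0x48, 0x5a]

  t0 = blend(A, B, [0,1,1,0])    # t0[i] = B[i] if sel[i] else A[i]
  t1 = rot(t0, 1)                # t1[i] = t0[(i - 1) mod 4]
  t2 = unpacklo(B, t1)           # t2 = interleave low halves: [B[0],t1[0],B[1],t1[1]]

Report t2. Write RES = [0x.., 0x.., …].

RES = [0x42, 0x00, 0x36, 0x97]

t0 = [0x97, 0x36, 0x48, 0x00]
t1 = [0x00, 0x97, 0x36, 0x48]
t2 = [0x42, 0x00, 0x36, 0x97]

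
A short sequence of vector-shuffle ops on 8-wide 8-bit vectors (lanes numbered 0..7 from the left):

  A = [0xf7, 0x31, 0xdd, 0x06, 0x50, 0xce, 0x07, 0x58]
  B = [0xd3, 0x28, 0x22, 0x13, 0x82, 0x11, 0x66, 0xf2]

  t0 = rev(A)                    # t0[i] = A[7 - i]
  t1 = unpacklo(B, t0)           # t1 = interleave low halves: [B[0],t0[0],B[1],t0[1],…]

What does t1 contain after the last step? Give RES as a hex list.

RES = [0xd3, 0x58, 0x28, 0x07, 0x22, 0xce, 0x13, 0x50]

→ t0 |58|07|ce|50|06|dd|31|f7|
→ t1 |d3|58|28|07|22|ce|13|50|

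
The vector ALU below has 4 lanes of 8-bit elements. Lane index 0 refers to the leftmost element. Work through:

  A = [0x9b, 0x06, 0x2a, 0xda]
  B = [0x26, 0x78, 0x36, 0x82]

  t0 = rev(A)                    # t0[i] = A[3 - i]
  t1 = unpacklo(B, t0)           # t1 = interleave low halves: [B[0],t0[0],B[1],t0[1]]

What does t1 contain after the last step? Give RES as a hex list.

t0 = [0xda, 0x2a, 0x06, 0x9b]
t1 = [0x26, 0xda, 0x78, 0x2a]

RES = [0x26, 0xda, 0x78, 0x2a]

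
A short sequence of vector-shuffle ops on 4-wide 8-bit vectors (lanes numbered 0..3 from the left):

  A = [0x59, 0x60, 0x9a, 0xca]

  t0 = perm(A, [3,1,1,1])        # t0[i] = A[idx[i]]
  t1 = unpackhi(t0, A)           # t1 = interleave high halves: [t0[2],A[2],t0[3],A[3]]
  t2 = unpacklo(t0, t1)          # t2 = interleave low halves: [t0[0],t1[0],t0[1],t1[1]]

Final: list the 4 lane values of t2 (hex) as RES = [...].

RES = [0xca, 0x60, 0x60, 0x9a]

  t0: ca 60 60 60
  t1: 60 9a 60 ca
  t2: ca 60 60 9a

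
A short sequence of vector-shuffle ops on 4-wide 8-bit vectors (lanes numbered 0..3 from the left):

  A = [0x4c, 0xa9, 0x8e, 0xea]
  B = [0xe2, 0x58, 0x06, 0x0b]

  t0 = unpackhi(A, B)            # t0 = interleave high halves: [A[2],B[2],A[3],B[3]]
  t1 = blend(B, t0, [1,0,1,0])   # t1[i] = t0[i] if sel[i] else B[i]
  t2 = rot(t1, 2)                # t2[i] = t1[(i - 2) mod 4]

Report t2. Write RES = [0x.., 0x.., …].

RES = [ 0xea  0x0b  0x8e  0x58 ]

  t0: 8e 06 ea 0b
  t1: 8e 58 ea 0b
  t2: ea 0b 8e 58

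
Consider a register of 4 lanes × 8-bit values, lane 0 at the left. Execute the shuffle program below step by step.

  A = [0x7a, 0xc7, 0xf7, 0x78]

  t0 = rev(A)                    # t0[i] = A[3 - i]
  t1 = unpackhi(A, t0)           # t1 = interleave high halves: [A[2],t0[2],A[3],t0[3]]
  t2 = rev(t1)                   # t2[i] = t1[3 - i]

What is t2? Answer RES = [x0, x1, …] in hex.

RES = [ 0x7a  0x78  0xc7  0xf7 ]

  t0: 78 f7 c7 7a
  t1: f7 c7 78 7a
  t2: 7a 78 c7 f7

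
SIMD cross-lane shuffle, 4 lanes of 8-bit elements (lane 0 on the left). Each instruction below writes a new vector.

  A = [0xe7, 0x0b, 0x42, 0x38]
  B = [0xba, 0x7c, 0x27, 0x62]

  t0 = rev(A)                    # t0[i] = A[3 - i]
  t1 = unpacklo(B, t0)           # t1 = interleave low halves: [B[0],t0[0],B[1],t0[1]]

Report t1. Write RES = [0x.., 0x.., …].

→ t0 |38|42|0b|e7|
→ t1 |ba|38|7c|42|

RES = [0xba, 0x38, 0x7c, 0x42]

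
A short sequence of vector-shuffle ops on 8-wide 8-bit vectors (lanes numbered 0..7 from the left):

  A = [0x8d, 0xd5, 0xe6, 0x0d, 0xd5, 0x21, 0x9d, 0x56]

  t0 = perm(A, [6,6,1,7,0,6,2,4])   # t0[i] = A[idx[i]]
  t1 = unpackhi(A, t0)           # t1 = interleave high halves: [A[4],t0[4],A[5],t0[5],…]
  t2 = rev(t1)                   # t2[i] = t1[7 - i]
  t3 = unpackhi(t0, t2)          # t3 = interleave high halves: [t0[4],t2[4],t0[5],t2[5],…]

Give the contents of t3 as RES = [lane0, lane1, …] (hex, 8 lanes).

RES = [0x8d, 0x9d, 0x9d, 0x21, 0xe6, 0x8d, 0xd5, 0xd5]

  t0: 9d 9d d5 56 8d 9d e6 d5
  t1: d5 8d 21 9d 9d e6 56 d5
  t2: d5 56 e6 9d 9d 21 8d d5
  t3: 8d 9d 9d 21 e6 8d d5 d5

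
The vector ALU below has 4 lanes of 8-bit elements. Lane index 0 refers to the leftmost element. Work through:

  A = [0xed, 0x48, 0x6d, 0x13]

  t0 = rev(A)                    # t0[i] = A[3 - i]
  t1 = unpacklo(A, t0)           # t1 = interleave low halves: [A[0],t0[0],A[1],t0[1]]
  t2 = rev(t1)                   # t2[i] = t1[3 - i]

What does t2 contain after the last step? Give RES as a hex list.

RES = [0x6d, 0x48, 0x13, 0xed]

t0 = [0x13, 0x6d, 0x48, 0xed]
t1 = [0xed, 0x13, 0x48, 0x6d]
t2 = [0x6d, 0x48, 0x13, 0xed]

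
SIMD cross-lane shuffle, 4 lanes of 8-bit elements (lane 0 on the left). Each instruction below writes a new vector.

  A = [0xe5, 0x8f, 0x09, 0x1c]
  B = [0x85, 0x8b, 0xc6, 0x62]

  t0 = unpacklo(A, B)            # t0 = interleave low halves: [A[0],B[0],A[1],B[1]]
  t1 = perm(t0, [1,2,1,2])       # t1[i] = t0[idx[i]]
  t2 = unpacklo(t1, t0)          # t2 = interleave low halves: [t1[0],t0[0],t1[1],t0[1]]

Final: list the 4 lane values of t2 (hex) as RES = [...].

→ t0 |e5|85|8f|8b|
→ t1 |85|8f|85|8f|
→ t2 |85|e5|8f|85|

RES = [0x85, 0xe5, 0x8f, 0x85]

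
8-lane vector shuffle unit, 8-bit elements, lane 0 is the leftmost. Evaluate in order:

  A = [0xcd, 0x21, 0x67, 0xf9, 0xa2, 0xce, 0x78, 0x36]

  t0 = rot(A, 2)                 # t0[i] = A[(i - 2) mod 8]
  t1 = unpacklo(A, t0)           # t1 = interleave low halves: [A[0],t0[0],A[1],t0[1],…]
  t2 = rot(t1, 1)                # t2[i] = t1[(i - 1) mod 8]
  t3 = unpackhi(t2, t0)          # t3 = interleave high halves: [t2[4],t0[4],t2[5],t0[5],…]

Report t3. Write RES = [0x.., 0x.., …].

→ t0 |78|36|cd|21|67|f9|a2|ce|
→ t1 |cd|78|21|36|67|cd|f9|21|
→ t2 |21|cd|78|21|36|67|cd|f9|
→ t3 |36|67|67|f9|cd|a2|f9|ce|

RES = [ 0x36  0x67  0x67  0xf9  0xcd  0xa2  0xf9  0xce ]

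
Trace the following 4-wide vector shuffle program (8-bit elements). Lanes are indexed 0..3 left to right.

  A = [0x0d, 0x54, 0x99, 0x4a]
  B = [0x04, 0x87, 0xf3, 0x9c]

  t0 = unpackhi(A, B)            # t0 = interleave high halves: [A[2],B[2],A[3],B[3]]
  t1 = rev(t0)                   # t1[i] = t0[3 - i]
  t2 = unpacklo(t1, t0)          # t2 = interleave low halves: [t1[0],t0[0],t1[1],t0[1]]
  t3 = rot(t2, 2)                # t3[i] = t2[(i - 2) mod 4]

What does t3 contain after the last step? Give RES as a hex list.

RES = [0x4a, 0xf3, 0x9c, 0x99]

  t0: 99 f3 4a 9c
  t1: 9c 4a f3 99
  t2: 9c 99 4a f3
  t3: 4a f3 9c 99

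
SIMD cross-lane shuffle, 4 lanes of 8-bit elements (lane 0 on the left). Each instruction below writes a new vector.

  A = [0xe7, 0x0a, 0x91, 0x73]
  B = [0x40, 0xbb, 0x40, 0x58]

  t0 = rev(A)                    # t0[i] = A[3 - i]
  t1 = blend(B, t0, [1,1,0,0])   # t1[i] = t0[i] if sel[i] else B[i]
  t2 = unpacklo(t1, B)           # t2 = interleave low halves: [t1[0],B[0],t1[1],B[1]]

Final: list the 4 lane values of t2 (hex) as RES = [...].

RES = [0x73, 0x40, 0x91, 0xbb]

  t0: 73 91 0a e7
  t1: 73 91 40 58
  t2: 73 40 91 bb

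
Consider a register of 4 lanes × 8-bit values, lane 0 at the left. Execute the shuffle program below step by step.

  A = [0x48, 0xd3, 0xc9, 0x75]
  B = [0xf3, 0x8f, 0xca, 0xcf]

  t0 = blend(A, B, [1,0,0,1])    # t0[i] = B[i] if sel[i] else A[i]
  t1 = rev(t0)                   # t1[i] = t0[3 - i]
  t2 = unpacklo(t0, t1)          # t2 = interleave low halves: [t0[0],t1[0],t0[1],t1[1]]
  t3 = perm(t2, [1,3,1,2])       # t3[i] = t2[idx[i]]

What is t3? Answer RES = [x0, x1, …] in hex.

→ t0 |f3|d3|c9|cf|
→ t1 |cf|c9|d3|f3|
→ t2 |f3|cf|d3|c9|
→ t3 |cf|c9|cf|d3|

RES = [ 0xcf  0xc9  0xcf  0xd3 ]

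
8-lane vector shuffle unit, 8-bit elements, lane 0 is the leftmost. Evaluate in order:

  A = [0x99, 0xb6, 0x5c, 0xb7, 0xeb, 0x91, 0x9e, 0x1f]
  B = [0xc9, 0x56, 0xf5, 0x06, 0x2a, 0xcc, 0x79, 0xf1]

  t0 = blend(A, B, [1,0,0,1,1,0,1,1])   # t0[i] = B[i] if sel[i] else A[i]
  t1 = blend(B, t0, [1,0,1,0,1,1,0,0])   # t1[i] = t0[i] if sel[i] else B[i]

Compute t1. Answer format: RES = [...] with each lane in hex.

→ t0 |c9|b6|5c|06|2a|91|79|f1|
→ t1 |c9|56|5c|06|2a|91|79|f1|

RES = [ 0xc9  0x56  0x5c  0x06  0x2a  0x91  0x79  0xf1 ]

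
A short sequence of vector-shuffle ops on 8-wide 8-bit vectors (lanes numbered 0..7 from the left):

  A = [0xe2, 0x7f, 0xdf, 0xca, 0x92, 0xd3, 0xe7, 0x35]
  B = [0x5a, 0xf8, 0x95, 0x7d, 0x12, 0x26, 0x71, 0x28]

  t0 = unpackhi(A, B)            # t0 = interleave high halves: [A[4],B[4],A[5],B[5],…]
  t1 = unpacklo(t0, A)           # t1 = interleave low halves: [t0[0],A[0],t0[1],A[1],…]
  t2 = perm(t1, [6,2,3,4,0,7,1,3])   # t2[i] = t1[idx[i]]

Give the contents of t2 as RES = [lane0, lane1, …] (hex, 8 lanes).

  t0: 92 12 d3 26 e7 71 35 28
  t1: 92 e2 12 7f d3 df 26 ca
  t2: 26 12 7f d3 92 ca e2 7f

RES = [0x26, 0x12, 0x7f, 0xd3, 0x92, 0xca, 0xe2, 0x7f]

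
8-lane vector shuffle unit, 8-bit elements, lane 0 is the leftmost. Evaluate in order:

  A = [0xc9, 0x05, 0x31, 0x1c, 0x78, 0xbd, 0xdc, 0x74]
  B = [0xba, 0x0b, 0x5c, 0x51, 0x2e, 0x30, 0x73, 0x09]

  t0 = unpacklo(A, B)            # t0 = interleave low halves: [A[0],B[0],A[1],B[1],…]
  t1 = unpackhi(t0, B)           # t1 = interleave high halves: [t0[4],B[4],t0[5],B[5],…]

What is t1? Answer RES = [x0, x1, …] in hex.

t0 = [0xc9, 0xba, 0x05, 0x0b, 0x31, 0x5c, 0x1c, 0x51]
t1 = [0x31, 0x2e, 0x5c, 0x30, 0x1c, 0x73, 0x51, 0x09]

RES = [0x31, 0x2e, 0x5c, 0x30, 0x1c, 0x73, 0x51, 0x09]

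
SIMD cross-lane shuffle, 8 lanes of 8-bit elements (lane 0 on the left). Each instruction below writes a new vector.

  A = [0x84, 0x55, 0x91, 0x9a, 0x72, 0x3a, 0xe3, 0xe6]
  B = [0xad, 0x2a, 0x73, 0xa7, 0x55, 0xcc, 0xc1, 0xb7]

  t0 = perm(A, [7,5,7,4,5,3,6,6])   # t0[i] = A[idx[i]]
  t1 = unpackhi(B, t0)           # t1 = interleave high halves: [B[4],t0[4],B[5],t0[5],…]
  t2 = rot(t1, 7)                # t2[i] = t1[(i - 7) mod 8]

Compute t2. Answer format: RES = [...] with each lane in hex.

t0 = [0xe6, 0x3a, 0xe6, 0x72, 0x3a, 0x9a, 0xe3, 0xe3]
t1 = [0x55, 0x3a, 0xcc, 0x9a, 0xc1, 0xe3, 0xb7, 0xe3]
t2 = [0x3a, 0xcc, 0x9a, 0xc1, 0xe3, 0xb7, 0xe3, 0x55]

RES = [ 0x3a  0xcc  0x9a  0xc1  0xe3  0xb7  0xe3  0x55 ]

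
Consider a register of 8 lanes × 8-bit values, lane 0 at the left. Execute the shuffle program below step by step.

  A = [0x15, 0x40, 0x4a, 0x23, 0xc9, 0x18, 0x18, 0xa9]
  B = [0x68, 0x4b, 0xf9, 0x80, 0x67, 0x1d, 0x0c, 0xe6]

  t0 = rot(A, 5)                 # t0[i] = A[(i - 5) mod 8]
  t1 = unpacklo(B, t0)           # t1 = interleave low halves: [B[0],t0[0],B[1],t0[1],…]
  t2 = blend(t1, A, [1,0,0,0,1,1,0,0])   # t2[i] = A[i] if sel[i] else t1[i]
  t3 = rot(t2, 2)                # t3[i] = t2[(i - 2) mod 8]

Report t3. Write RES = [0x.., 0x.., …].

  t0: 23 c9 18 18 a9 15 40 4a
  t1: 68 23 4b c9 f9 18 80 18
  t2: 15 23 4b c9 c9 18 80 18
  t3: 80 18 15 23 4b c9 c9 18

RES = [ 0x80  0x18  0x15  0x23  0x4b  0xc9  0xc9  0x18 ]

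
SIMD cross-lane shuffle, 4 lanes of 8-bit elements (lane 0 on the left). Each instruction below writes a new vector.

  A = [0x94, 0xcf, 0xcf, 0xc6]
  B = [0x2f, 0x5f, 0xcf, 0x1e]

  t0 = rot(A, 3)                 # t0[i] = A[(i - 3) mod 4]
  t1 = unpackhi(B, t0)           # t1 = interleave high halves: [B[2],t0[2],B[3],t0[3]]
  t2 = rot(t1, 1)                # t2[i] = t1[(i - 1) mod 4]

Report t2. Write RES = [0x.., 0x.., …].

RES = [0x94, 0xcf, 0xc6, 0x1e]

  t0: cf cf c6 94
  t1: cf c6 1e 94
  t2: 94 cf c6 1e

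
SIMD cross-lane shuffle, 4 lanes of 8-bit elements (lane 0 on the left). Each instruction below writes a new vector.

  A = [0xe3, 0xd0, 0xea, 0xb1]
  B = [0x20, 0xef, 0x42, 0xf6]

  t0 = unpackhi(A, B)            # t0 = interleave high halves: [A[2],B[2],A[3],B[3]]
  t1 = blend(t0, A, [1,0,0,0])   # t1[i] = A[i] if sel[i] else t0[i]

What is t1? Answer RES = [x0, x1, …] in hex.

RES = [0xe3, 0x42, 0xb1, 0xf6]

→ t0 |ea|42|b1|f6|
→ t1 |e3|42|b1|f6|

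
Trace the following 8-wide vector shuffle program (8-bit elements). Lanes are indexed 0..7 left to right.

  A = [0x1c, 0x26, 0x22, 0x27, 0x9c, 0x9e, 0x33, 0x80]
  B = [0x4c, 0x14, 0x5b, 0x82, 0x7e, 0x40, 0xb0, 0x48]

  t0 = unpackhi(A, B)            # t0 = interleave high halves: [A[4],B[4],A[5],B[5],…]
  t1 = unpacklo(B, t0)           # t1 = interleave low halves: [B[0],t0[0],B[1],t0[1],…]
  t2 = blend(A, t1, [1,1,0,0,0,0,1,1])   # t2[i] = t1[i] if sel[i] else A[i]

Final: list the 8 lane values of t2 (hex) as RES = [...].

  t0: 9c 7e 9e 40 33 b0 80 48
  t1: 4c 9c 14 7e 5b 9e 82 40
  t2: 4c 9c 22 27 9c 9e 82 40

RES = [ 0x4c  0x9c  0x22  0x27  0x9c  0x9e  0x82  0x40 ]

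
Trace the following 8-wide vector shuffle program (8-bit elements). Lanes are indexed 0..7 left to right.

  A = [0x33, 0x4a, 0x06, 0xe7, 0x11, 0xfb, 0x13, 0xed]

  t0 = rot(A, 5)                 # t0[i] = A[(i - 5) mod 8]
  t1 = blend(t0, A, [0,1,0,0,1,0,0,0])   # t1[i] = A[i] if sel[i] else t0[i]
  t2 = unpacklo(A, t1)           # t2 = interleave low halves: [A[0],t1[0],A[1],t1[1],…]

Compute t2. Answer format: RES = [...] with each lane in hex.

t0 = [0xe7, 0x11, 0xfb, 0x13, 0xed, 0x33, 0x4a, 0x06]
t1 = [0xe7, 0x4a, 0xfb, 0x13, 0x11, 0x33, 0x4a, 0x06]
t2 = [0x33, 0xe7, 0x4a, 0x4a, 0x06, 0xfb, 0xe7, 0x13]

RES = [0x33, 0xe7, 0x4a, 0x4a, 0x06, 0xfb, 0xe7, 0x13]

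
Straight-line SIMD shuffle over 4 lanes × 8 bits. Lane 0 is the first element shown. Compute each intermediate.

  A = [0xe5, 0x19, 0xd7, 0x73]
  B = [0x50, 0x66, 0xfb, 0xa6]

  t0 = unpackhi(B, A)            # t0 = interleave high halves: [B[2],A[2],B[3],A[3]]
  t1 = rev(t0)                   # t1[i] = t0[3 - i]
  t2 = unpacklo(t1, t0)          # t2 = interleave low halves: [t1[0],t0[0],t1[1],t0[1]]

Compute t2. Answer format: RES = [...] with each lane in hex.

RES = [ 0x73  0xfb  0xa6  0xd7 ]

t0 = [0xfb, 0xd7, 0xa6, 0x73]
t1 = [0x73, 0xa6, 0xd7, 0xfb]
t2 = [0x73, 0xfb, 0xa6, 0xd7]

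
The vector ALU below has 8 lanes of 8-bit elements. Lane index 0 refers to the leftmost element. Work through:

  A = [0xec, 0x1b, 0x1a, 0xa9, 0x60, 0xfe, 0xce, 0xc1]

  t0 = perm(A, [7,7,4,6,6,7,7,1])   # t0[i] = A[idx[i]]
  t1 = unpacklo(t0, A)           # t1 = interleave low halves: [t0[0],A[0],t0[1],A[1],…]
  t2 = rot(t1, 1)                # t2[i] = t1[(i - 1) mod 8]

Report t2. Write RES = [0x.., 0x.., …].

→ t0 |c1|c1|60|ce|ce|c1|c1|1b|
→ t1 |c1|ec|c1|1b|60|1a|ce|a9|
→ t2 |a9|c1|ec|c1|1b|60|1a|ce|

RES = [ 0xa9  0xc1  0xec  0xc1  0x1b  0x60  0x1a  0xce ]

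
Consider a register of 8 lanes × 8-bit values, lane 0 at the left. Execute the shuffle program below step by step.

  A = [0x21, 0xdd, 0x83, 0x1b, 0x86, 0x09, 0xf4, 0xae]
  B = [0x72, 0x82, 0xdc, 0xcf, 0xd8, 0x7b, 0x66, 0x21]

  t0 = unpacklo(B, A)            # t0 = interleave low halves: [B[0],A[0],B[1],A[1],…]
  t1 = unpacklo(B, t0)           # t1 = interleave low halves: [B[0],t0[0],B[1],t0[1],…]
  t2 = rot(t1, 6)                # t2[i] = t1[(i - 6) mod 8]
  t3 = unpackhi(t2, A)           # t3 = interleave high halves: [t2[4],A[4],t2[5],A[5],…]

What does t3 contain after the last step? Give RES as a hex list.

  t0: 72 21 82 dd dc 83 cf 1b
  t1: 72 72 82 21 dc 82 cf dd
  t2: 82 21 dc 82 cf dd 72 72
  t3: cf 86 dd 09 72 f4 72 ae

RES = [ 0xcf  0x86  0xdd  0x09  0x72  0xf4  0x72  0xae ]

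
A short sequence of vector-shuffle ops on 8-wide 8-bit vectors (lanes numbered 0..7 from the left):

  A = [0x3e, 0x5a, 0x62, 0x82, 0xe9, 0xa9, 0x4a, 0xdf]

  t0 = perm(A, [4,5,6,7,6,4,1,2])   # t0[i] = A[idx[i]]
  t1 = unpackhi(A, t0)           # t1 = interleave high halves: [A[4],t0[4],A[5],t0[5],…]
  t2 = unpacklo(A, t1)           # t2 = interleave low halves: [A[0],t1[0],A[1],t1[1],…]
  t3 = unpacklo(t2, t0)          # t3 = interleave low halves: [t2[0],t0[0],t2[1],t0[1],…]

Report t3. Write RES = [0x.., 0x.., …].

RES = [0x3e, 0xe9, 0xe9, 0xa9, 0x5a, 0x4a, 0x4a, 0xdf]

  t0: e9 a9 4a df 4a e9 5a 62
  t1: e9 4a a9 e9 4a 5a df 62
  t2: 3e e9 5a 4a 62 a9 82 e9
  t3: 3e e9 e9 a9 5a 4a 4a df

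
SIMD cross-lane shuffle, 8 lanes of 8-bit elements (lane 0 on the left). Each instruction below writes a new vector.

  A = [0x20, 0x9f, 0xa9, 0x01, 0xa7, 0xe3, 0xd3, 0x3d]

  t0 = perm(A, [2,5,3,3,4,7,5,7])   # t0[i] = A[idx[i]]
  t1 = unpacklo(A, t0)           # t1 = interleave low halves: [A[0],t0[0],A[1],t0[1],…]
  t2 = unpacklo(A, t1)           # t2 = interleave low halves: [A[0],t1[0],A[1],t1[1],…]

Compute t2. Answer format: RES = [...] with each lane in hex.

  t0: a9 e3 01 01 a7 3d e3 3d
  t1: 20 a9 9f e3 a9 01 01 01
  t2: 20 20 9f a9 a9 9f 01 e3

RES = [ 0x20  0x20  0x9f  0xa9  0xa9  0x9f  0x01  0xe3 ]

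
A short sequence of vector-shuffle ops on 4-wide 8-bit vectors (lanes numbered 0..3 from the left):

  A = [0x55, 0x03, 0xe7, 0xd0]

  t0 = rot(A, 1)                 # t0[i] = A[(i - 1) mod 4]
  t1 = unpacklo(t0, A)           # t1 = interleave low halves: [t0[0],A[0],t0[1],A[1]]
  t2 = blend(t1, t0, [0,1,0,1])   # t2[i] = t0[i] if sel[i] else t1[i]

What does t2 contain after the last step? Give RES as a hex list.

→ t0 |d0|55|03|e7|
→ t1 |d0|55|55|03|
→ t2 |d0|55|55|e7|

RES = [0xd0, 0x55, 0x55, 0xe7]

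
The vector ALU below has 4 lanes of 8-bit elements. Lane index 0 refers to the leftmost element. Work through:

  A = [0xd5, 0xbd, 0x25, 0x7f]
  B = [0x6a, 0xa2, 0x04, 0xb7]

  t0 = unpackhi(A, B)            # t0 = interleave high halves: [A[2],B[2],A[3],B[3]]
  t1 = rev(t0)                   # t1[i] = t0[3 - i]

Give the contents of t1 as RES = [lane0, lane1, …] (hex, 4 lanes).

RES = [ 0xb7  0x7f  0x04  0x25 ]

  t0: 25 04 7f b7
  t1: b7 7f 04 25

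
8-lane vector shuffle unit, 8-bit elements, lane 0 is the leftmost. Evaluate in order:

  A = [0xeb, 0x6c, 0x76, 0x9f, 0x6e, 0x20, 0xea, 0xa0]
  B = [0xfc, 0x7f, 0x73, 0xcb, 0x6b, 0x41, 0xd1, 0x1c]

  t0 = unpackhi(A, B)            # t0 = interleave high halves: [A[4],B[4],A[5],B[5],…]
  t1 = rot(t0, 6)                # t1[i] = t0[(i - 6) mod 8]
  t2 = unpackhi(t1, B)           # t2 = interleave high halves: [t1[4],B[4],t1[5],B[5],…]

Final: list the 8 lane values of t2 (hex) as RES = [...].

t0 = [0x6e, 0x6b, 0x20, 0x41, 0xea, 0xd1, 0xa0, 0x1c]
t1 = [0x20, 0x41, 0xea, 0xd1, 0xa0, 0x1c, 0x6e, 0x6b]
t2 = [0xa0, 0x6b, 0x1c, 0x41, 0x6e, 0xd1, 0x6b, 0x1c]

RES = [ 0xa0  0x6b  0x1c  0x41  0x6e  0xd1  0x6b  0x1c ]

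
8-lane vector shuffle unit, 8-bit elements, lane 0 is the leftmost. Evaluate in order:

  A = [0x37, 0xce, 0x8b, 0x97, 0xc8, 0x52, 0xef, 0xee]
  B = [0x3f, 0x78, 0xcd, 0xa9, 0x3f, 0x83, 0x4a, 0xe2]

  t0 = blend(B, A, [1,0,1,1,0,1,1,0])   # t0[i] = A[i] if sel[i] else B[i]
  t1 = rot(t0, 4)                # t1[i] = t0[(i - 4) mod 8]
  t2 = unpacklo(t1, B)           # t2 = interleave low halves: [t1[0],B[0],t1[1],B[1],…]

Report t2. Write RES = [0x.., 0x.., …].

RES = [0x3f, 0x3f, 0x52, 0x78, 0xef, 0xcd, 0xe2, 0xa9]

→ t0 |37|78|8b|97|3f|52|ef|e2|
→ t1 |3f|52|ef|e2|37|78|8b|97|
→ t2 |3f|3f|52|78|ef|cd|e2|a9|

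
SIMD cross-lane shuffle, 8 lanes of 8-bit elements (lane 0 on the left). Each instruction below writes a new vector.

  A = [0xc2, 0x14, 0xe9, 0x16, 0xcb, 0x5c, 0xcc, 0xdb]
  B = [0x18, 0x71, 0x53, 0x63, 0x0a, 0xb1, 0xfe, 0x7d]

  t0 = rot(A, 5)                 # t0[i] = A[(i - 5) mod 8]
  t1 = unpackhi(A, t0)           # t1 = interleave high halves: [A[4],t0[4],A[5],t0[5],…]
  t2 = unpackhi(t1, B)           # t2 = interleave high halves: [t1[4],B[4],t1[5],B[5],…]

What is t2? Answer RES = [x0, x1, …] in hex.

t0 = [0x16, 0xcb, 0x5c, 0xcc, 0xdb, 0xc2, 0x14, 0xe9]
t1 = [0xcb, 0xdb, 0x5c, 0xc2, 0xcc, 0x14, 0xdb, 0xe9]
t2 = [0xcc, 0x0a, 0x14, 0xb1, 0xdb, 0xfe, 0xe9, 0x7d]

RES = [0xcc, 0x0a, 0x14, 0xb1, 0xdb, 0xfe, 0xe9, 0x7d]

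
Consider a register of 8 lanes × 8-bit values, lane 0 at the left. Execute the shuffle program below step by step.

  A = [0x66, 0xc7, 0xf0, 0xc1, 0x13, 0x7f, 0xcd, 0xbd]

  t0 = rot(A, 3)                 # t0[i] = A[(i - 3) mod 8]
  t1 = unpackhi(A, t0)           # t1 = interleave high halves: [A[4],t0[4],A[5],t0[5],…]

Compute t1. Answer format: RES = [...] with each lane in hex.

RES = [0x13, 0xc7, 0x7f, 0xf0, 0xcd, 0xc1, 0xbd, 0x13]

t0 = [0x7f, 0xcd, 0xbd, 0x66, 0xc7, 0xf0, 0xc1, 0x13]
t1 = [0x13, 0xc7, 0x7f, 0xf0, 0xcd, 0xc1, 0xbd, 0x13]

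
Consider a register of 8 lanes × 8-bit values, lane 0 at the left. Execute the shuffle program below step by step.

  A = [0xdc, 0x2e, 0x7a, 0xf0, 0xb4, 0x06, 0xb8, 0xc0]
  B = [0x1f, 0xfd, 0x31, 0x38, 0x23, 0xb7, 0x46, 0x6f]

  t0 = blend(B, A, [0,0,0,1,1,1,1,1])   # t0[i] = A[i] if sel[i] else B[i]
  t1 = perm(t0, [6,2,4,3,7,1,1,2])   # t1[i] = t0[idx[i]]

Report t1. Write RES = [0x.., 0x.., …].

  t0: 1f fd 31 f0 b4 06 b8 c0
  t1: b8 31 b4 f0 c0 fd fd 31

RES = [ 0xb8  0x31  0xb4  0xf0  0xc0  0xfd  0xfd  0x31 ]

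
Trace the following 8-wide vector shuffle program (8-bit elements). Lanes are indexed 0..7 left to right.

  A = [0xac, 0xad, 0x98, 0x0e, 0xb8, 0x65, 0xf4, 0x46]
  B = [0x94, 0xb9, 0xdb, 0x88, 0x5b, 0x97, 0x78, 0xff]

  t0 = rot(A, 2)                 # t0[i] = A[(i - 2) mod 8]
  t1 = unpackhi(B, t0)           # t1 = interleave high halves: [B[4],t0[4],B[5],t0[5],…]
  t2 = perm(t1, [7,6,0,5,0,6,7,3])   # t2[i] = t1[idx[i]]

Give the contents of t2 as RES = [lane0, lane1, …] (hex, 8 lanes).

  t0: f4 46 ac ad 98 0e b8 65
  t1: 5b 98 97 0e 78 b8 ff 65
  t2: 65 ff 5b b8 5b ff 65 0e

RES = [0x65, 0xff, 0x5b, 0xb8, 0x5b, 0xff, 0x65, 0x0e]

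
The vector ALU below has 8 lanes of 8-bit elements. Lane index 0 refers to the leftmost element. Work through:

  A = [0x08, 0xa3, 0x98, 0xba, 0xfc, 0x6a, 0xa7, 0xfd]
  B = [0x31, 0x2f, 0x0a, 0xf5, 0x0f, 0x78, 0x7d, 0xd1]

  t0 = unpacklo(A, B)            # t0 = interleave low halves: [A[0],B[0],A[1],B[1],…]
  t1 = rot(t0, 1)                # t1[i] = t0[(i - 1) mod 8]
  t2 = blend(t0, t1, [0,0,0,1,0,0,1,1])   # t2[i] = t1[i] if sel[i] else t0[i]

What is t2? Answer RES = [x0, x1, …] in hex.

RES = [0x08, 0x31, 0xa3, 0xa3, 0x98, 0x0a, 0x0a, 0xba]

  t0: 08 31 a3 2f 98 0a ba f5
  t1: f5 08 31 a3 2f 98 0a ba
  t2: 08 31 a3 a3 98 0a 0a ba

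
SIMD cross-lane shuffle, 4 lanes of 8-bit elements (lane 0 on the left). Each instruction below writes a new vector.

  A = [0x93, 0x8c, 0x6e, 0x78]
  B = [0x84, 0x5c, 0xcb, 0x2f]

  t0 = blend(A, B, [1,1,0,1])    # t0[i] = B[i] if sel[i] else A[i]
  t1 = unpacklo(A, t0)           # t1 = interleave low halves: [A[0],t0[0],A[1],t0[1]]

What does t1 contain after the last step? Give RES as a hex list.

RES = [ 0x93  0x84  0x8c  0x5c ]

t0 = [0x84, 0x5c, 0x6e, 0x2f]
t1 = [0x93, 0x84, 0x8c, 0x5c]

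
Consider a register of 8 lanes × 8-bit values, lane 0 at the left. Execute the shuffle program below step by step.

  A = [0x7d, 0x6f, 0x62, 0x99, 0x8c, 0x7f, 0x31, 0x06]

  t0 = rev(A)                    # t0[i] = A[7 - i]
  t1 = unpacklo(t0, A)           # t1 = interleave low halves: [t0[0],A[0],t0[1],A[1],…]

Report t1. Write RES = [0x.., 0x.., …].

t0 = [0x06, 0x31, 0x7f, 0x8c, 0x99, 0x62, 0x6f, 0x7d]
t1 = [0x06, 0x7d, 0x31, 0x6f, 0x7f, 0x62, 0x8c, 0x99]

RES = [ 0x06  0x7d  0x31  0x6f  0x7f  0x62  0x8c  0x99 ]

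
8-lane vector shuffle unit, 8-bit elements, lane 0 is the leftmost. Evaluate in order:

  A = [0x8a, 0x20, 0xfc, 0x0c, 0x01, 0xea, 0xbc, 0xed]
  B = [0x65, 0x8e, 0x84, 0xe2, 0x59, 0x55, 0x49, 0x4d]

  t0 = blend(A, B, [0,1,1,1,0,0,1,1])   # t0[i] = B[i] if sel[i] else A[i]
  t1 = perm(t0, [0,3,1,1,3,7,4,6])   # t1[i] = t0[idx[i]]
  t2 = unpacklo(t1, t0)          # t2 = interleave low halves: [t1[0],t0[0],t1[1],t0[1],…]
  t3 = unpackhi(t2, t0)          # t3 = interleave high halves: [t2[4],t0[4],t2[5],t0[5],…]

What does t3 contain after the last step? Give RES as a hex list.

RES = [0x8e, 0x01, 0x84, 0xea, 0x8e, 0x49, 0xe2, 0x4d]

→ t0 |8a|8e|84|e2|01|ea|49|4d|
→ t1 |8a|e2|8e|8e|e2|4d|01|49|
→ t2 |8a|8a|e2|8e|8e|84|8e|e2|
→ t3 |8e|01|84|ea|8e|49|e2|4d|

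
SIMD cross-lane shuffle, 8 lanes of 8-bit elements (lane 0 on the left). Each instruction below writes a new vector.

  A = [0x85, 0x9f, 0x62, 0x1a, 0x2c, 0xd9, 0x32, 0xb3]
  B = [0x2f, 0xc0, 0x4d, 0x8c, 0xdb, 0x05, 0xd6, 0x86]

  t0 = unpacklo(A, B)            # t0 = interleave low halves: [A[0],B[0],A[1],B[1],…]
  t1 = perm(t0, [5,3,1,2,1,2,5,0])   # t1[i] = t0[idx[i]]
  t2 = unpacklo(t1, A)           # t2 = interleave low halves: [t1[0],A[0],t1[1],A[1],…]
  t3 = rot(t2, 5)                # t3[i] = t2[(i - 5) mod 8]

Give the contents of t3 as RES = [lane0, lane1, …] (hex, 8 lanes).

RES = [ 0x9f  0x2f  0x62  0x9f  0x1a  0x4d  0x85  0xc0 ]

→ t0 |85|2f|9f|c0|62|4d|1a|8c|
→ t1 |4d|c0|2f|9f|2f|9f|4d|85|
→ t2 |4d|85|c0|9f|2f|62|9f|1a|
→ t3 |9f|2f|62|9f|1a|4d|85|c0|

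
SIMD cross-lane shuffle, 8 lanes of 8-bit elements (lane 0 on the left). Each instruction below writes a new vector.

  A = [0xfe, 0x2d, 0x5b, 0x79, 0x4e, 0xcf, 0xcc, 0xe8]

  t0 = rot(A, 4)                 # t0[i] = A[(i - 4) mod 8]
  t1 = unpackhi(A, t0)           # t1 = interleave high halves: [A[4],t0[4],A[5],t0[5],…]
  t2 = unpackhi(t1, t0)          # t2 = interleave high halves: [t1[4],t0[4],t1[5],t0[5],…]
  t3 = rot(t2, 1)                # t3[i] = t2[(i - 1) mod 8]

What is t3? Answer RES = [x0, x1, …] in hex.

RES = [0x79, 0xcc, 0xfe, 0x5b, 0x2d, 0xe8, 0x5b, 0x79]

  t0: 4e cf cc e8 fe 2d 5b 79
  t1: 4e fe cf 2d cc 5b e8 79
  t2: cc fe 5b 2d e8 5b 79 79
  t3: 79 cc fe 5b 2d e8 5b 79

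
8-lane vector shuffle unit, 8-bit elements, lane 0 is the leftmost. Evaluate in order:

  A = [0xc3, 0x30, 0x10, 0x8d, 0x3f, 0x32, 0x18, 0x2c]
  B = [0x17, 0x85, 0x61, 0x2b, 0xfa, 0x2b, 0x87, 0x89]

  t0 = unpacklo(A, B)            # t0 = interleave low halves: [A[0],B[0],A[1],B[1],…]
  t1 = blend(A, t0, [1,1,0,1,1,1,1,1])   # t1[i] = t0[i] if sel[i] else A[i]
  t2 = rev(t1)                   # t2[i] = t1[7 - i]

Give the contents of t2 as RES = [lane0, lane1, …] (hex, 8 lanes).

  t0: c3 17 30 85 10 61 8d 2b
  t1: c3 17 10 85 10 61 8d 2b
  t2: 2b 8d 61 10 85 10 17 c3

RES = [0x2b, 0x8d, 0x61, 0x10, 0x85, 0x10, 0x17, 0xc3]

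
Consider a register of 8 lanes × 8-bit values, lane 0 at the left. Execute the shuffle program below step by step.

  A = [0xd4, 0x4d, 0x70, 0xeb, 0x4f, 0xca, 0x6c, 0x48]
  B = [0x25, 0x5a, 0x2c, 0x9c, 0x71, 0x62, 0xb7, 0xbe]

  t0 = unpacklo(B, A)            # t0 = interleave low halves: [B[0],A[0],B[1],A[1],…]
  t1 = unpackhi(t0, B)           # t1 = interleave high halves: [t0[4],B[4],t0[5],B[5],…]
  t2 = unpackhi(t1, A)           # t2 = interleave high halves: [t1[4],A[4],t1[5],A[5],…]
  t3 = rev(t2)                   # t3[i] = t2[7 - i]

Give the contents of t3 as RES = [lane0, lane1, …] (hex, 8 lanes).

RES = [ 0x48  0xbe  0x6c  0xeb  0xca  0xb7  0x4f  0x9c ]

→ t0 |25|d4|5a|4d|2c|70|9c|eb|
→ t1 |2c|71|70|62|9c|b7|eb|be|
→ t2 |9c|4f|b7|ca|eb|6c|be|48|
→ t3 |48|be|6c|eb|ca|b7|4f|9c|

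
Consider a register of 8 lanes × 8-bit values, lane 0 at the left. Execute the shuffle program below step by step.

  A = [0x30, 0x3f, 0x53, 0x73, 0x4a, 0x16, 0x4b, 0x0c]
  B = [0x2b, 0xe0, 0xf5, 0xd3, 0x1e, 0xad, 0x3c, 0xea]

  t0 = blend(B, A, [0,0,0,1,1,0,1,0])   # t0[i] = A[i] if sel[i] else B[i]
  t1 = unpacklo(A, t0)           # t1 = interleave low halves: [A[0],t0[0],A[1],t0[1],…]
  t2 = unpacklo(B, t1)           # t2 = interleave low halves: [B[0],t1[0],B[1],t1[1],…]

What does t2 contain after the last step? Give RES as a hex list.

RES = [0x2b, 0x30, 0xe0, 0x2b, 0xf5, 0x3f, 0xd3, 0xe0]

t0 = [0x2b, 0xe0, 0xf5, 0x73, 0x4a, 0xad, 0x4b, 0xea]
t1 = [0x30, 0x2b, 0x3f, 0xe0, 0x53, 0xf5, 0x73, 0x73]
t2 = [0x2b, 0x30, 0xe0, 0x2b, 0xf5, 0x3f, 0xd3, 0xe0]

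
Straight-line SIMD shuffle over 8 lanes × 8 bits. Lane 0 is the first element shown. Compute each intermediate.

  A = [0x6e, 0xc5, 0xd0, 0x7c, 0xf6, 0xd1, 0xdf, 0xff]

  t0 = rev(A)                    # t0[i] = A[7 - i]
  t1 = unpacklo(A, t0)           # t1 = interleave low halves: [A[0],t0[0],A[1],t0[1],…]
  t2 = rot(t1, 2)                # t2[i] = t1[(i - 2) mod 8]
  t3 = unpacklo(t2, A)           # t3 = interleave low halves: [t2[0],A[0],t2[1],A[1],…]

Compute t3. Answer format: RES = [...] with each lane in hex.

RES = [0x7c, 0x6e, 0xf6, 0xc5, 0x6e, 0xd0, 0xff, 0x7c]

  t0: ff df d1 f6 7c d0 c5 6e
  t1: 6e ff c5 df d0 d1 7c f6
  t2: 7c f6 6e ff c5 df d0 d1
  t3: 7c 6e f6 c5 6e d0 ff 7c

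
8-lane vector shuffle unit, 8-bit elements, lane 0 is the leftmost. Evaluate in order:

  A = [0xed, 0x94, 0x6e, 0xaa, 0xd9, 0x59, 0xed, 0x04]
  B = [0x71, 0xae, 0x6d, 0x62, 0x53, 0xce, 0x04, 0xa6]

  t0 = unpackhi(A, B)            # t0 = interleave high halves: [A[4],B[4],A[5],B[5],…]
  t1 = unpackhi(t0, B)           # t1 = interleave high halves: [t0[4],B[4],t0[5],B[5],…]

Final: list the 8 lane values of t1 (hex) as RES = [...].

RES = [0xed, 0x53, 0x04, 0xce, 0x04, 0x04, 0xa6, 0xa6]

→ t0 |d9|53|59|ce|ed|04|04|a6|
→ t1 |ed|53|04|ce|04|04|a6|a6|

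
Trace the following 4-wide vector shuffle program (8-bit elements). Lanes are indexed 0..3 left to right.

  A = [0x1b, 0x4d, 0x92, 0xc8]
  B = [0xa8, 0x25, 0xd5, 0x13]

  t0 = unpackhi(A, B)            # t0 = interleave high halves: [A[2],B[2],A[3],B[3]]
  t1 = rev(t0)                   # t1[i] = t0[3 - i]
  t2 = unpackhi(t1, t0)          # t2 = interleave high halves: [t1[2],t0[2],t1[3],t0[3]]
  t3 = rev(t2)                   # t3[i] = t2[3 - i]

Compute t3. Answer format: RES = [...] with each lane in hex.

RES = [ 0x13  0x92  0xc8  0xd5 ]

t0 = [0x92, 0xd5, 0xc8, 0x13]
t1 = [0x13, 0xc8, 0xd5, 0x92]
t2 = [0xd5, 0xc8, 0x92, 0x13]
t3 = [0x13, 0x92, 0xc8, 0xd5]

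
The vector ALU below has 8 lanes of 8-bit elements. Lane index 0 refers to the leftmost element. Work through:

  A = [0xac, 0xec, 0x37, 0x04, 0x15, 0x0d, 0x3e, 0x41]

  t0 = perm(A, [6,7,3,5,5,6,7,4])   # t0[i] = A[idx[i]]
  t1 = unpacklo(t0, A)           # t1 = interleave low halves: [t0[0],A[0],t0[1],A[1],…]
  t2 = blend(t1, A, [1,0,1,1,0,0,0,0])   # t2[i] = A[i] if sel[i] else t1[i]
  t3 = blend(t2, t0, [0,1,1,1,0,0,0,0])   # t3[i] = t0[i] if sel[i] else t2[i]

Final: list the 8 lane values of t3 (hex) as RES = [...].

RES = [0xac, 0x41, 0x04, 0x0d, 0x04, 0x37, 0x0d, 0x04]

t0 = [0x3e, 0x41, 0x04, 0x0d, 0x0d, 0x3e, 0x41, 0x15]
t1 = [0x3e, 0xac, 0x41, 0xec, 0x04, 0x37, 0x0d, 0x04]
t2 = [0xac, 0xac, 0x37, 0x04, 0x04, 0x37, 0x0d, 0x04]
t3 = [0xac, 0x41, 0x04, 0x0d, 0x04, 0x37, 0x0d, 0x04]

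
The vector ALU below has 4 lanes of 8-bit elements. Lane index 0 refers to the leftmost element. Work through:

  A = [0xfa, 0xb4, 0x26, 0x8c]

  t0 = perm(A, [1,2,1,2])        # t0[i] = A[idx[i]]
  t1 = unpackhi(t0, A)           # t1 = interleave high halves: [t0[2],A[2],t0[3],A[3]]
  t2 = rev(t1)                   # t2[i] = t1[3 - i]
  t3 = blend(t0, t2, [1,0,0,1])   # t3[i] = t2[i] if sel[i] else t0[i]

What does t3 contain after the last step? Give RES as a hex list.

t0 = [0xb4, 0x26, 0xb4, 0x26]
t1 = [0xb4, 0x26, 0x26, 0x8c]
t2 = [0x8c, 0x26, 0x26, 0xb4]
t3 = [0x8c, 0x26, 0xb4, 0xb4]

RES = [ 0x8c  0x26  0xb4  0xb4 ]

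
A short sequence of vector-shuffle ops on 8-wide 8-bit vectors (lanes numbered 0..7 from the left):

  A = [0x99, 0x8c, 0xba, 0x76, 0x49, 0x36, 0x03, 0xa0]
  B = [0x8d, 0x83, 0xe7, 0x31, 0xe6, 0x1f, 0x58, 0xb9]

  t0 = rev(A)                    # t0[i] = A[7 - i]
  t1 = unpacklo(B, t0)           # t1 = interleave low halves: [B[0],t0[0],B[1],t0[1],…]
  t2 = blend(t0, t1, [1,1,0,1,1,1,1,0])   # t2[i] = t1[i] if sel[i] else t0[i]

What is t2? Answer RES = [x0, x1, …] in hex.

RES = [ 0x8d  0xa0  0x36  0x03  0xe7  0x36  0x31  0x99 ]

t0 = [0xa0, 0x03, 0x36, 0x49, 0x76, 0xba, 0x8c, 0x99]
t1 = [0x8d, 0xa0, 0x83, 0x03, 0xe7, 0x36, 0x31, 0x49]
t2 = [0x8d, 0xa0, 0x36, 0x03, 0xe7, 0x36, 0x31, 0x99]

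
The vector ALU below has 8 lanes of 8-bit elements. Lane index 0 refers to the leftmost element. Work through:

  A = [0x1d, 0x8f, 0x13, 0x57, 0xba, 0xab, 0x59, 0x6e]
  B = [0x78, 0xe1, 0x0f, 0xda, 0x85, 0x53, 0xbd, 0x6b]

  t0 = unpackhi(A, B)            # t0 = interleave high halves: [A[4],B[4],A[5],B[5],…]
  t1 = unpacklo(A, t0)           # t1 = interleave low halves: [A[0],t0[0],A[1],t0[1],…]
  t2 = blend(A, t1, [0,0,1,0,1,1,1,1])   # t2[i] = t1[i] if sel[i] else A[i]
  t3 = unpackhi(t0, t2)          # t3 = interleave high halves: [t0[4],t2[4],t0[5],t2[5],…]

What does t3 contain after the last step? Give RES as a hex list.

→ t0 |ba|85|ab|53|59|bd|6e|6b|
→ t1 |1d|ba|8f|85|13|ab|57|53|
→ t2 |1d|8f|8f|57|13|ab|57|53|
→ t3 |59|13|bd|ab|6e|57|6b|53|

RES = [ 0x59  0x13  0xbd  0xab  0x6e  0x57  0x6b  0x53 ]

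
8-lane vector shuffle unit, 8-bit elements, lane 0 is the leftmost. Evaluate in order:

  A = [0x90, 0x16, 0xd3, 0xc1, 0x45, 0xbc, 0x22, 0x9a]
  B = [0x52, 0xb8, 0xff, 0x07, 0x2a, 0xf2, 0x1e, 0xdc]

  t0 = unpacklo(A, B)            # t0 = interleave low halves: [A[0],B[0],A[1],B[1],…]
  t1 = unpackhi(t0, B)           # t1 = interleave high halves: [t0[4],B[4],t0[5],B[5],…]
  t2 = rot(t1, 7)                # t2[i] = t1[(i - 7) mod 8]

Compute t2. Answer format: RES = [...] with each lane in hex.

→ t0 |90|52|16|b8|d3|ff|c1|07|
→ t1 |d3|2a|ff|f2|c1|1e|07|dc|
→ t2 |2a|ff|f2|c1|1e|07|dc|d3|

RES = [ 0x2a  0xff  0xf2  0xc1  0x1e  0x07  0xdc  0xd3 ]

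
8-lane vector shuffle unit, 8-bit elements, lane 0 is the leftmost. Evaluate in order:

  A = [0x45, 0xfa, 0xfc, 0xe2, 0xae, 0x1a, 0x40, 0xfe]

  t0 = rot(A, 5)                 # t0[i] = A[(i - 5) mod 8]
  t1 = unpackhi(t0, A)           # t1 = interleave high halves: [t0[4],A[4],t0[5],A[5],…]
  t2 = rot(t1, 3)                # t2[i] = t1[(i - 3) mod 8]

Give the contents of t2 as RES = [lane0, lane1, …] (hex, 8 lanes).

RES = [ 0x40  0xfc  0xfe  0xfe  0xae  0x45  0x1a  0xfa ]

  t0: e2 ae 1a 40 fe 45 fa fc
  t1: fe ae 45 1a fa 40 fc fe
  t2: 40 fc fe fe ae 45 1a fa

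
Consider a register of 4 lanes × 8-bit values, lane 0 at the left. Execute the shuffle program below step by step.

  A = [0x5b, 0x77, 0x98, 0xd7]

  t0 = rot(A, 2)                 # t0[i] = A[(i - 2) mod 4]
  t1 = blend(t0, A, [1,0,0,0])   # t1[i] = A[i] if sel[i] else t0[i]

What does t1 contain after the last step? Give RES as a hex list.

RES = [ 0x5b  0xd7  0x5b  0x77 ]

  t0: 98 d7 5b 77
  t1: 5b d7 5b 77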